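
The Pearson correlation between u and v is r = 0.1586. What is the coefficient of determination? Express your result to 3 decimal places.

0.025

r² = (0.1586)² = 0.025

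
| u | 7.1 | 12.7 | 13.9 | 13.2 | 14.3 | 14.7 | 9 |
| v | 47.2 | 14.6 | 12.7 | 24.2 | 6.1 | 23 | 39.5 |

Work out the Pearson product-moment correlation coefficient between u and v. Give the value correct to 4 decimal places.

n = 7, Σu = 84.9, Σv = 167.3, Σu² = 1080.73, Σv² = 5314.39, Σuv = 1797.34
nΣuv − ΣuΣv = 12581.38 − 14203.77 = -1622.39
nΣu² − (Σu)² = 7565.11 − 7208.01 = 357.1; nΣv² − (Σv)² = 37200.73 − 27989.29 = 9211.44
r = -1622.39 / √(357.1 × 9211.44) = -1622.39 / 1813.6718 ≈ -0.8945

-0.8945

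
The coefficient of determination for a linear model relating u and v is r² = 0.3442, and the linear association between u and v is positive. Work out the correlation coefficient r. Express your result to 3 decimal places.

|r| = √0.3442 = 0.587
The association is positive, so r = 0.587.

0.587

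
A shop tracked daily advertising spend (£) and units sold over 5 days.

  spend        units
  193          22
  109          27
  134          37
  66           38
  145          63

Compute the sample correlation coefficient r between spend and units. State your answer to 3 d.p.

-0.138

n = 5, Σx = 647, Σy = 187, Σx² = 92467, Σy² = 7995, Σxy = 23790
nΣxy − ΣxΣy = 118950 − 120989 = -2039
nΣx² − (Σx)² = 462335 − 418609 = 43726; nΣy² − (Σy)² = 39975 − 34969 = 5006
r = -2039 / √(43726 × 5006) = -2039 / 14795.0112 ≈ -0.138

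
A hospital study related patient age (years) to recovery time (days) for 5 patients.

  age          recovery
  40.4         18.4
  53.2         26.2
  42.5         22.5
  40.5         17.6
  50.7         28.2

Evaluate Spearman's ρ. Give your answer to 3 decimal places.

Rank age: 1, 5, 3, 2, 4
Rank recovery: 2, 4, 3, 1, 5
d = rank(age) − rank(recovery): -1, 1, 0, 1, -1; Σd² = 4
ρ = 1 − 6Σd² / [n(n²−1)] = 1 − 6×4 / (5×24) = 1 − 24/120 ≈ 0.800

0.800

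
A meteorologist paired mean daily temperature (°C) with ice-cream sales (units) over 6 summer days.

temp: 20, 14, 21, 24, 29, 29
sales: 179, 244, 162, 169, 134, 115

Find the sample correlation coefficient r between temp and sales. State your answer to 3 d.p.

-0.955

n = 6, Σx = 137, Σy = 1003, Σx² = 3295, Σy² = 177563, Σxy = 21675
nΣxy − ΣxΣy = 130050 − 137411 = -7361
nΣx² − (Σx)² = 19770 − 18769 = 1001; nΣy² − (Σy)² = 1065378 − 1006009 = 59369
r = -7361 / √(1001 × 59369) = -7361 / 7708.9798 ≈ -0.955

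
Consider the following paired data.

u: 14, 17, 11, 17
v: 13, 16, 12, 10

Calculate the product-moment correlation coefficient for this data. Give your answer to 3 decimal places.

0.174

n = 4, Σu = 59, Σv = 51, Σu² = 895, Σv² = 669, Σuv = 756
nΣuv − ΣuΣv = 3024 − 3009 = 15
nΣu² − (Σu)² = 3580 − 3481 = 99; nΣv² − (Σv)² = 2676 − 2601 = 75
r = 15 / √(99 × 75) = 15 / 86.1684 ≈ 0.174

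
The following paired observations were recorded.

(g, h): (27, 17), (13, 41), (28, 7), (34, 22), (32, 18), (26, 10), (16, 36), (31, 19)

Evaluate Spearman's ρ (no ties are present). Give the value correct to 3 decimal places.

Rank g: 4, 1, 5, 8, 7, 3, 2, 6
Rank h: 3, 8, 1, 6, 4, 2, 7, 5
d = rank(g) − rank(h): 1, -7, 4, 2, 3, 1, -5, 1; Σd² = 106
ρ = 1 − 6Σd² / [n(n²−1)] = 1 − 6×106 / (8×63) = 1 − 636/504 ≈ -0.262

-0.262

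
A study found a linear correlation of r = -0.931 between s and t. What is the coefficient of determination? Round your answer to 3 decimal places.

0.867

r² = (-0.931)² = 0.867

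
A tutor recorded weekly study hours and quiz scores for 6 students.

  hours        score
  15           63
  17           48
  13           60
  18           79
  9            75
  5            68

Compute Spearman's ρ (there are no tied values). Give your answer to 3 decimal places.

-0.029

Rank hours: 4, 5, 3, 6, 2, 1
Rank score: 3, 1, 2, 6, 5, 4
d = rank(hours) − rank(score): 1, 4, 1, 0, -3, -3; Σd² = 36
ρ = 1 − 6Σd² / [n(n²−1)] = 1 − 6×36 / (6×35) = 1 − 216/210 ≈ -0.029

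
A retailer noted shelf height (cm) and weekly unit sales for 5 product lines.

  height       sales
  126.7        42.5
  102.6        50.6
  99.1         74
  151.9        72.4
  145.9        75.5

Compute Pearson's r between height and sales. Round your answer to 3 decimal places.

n = 5, Σx = 626.2, Σy = 315, Σx² = 80760.88, Σy² = 20784.62, Σxy = 39922.72
nΣxy − ΣxΣy = 199613.6 − 197253 = 2360.6
nΣx² − (Σx)² = 403804.4 − 392126.44 = 11677.96; nΣy² − (Σy)² = 103923.1 − 99225 = 4698.1
r = 2360.6 / √(11677.96 × 4698.1) = 2360.6 / 7407.0388 ≈ 0.319

0.319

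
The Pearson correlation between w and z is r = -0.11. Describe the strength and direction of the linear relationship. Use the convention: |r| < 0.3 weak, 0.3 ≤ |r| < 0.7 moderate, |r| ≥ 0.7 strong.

r = -0.11 < 0 so the relationship is negative.
|r| = 0.11, which falls in the weak range.

weak negative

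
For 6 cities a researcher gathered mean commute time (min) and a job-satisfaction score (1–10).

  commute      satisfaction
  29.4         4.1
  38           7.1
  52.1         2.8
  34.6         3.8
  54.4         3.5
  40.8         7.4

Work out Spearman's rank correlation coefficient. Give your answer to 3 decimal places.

Rank commute: 1, 3, 5, 2, 6, 4
Rank satisfaction: 4, 5, 1, 3, 2, 6
d = rank(commute) − rank(satisfaction): -3, -2, 4, -1, 4, -2; Σd² = 50
ρ = 1 − 6Σd² / [n(n²−1)] = 1 − 6×50 / (6×35) = 1 − 300/210 ≈ -0.429

-0.429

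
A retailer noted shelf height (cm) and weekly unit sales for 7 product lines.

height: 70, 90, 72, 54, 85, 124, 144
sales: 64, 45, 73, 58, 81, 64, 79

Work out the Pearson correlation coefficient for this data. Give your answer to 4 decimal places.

0.3140

n = 7, Σx = 639, Σy = 464, Σx² = 64437, Σy² = 31712, Σxy = 43115
nΣxy − ΣxΣy = 301805 − 296496 = 5309
nΣx² − (Σx)² = 451059 − 408321 = 42738; nΣy² − (Σy)² = 221984 − 215296 = 6688
r = 5309 / √(42738 × 6688) = 5309 / 16906.5592 ≈ 0.3140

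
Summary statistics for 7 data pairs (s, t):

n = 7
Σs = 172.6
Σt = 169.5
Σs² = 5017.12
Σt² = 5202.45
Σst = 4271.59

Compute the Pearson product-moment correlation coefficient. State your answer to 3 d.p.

0.101

r = (nΣst − ΣsΣt) / √[(nΣs² − (Σs)²)(nΣt² − (Σt)²)]
Numerator: 7×4271.59 − 172.6×169.5 = 645.43
Denominator: √[(35119.84 − 29790.76)(36417.15 − 28730.25)] = √[5329.08 × 7686.9] = 6400.3207
r = 645.43 / 6400.3207 ≈ 0.101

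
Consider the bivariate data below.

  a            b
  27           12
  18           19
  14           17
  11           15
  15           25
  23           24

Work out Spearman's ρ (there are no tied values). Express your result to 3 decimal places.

-0.029

Rank a: 6, 4, 2, 1, 3, 5
Rank b: 1, 4, 3, 2, 6, 5
d = rank(a) − rank(b): 5, 0, -1, -1, -3, 0; Σd² = 36
ρ = 1 − 6Σd² / [n(n²−1)] = 1 − 6×36 / (6×35) = 1 − 216/210 ≈ -0.029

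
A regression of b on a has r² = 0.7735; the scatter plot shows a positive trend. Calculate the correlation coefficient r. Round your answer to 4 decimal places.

0.8795

|r| = √0.7735 = 0.8795
The association is positive, so r = 0.8795.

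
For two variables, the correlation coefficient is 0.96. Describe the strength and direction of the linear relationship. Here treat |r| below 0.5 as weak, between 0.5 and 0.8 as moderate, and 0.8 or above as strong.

strong positive

r = 0.96 > 0 so the relationship is positive.
|r| = 0.96, which falls in the strong range.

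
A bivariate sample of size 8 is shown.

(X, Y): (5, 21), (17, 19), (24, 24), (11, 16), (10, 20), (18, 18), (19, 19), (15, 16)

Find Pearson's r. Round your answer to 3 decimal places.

0.263

n = 8, ΣX = 119, ΣY = 153, ΣX² = 2021, ΣY² = 2975, ΣXY = 2305
nΣXY − ΣXΣY = 18440 − 18207 = 233
nΣX² − (ΣX)² = 16168 − 14161 = 2007; nΣY² − (ΣY)² = 23800 − 23409 = 391
r = 233 / √(2007 × 391) = 233 / 885.8538 ≈ 0.263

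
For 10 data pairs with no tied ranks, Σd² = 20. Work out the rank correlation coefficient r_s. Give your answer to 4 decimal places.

0.8788

ρ = 1 − 6Σd² / [n(n²−1)] = 1 − 6×20 / (10×99)
  = 1 − 120/990 = 1 − 0.12121 ≈ 0.8788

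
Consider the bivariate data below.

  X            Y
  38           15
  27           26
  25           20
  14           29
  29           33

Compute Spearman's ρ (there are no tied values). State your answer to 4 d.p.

Rank X: 5, 3, 2, 1, 4
Rank Y: 1, 3, 2, 4, 5
d = rank(X) − rank(Y): 4, 0, 0, -3, -1; Σd² = 26
ρ = 1 − 6Σd² / [n(n²−1)] = 1 − 6×26 / (5×24) = 1 − 156/120 ≈ -0.3000

-0.3000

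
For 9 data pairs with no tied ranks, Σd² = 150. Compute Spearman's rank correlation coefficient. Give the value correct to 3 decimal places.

-0.250

ρ = 1 − 6Σd² / [n(n²−1)] = 1 − 6×150 / (9×80)
  = 1 − 900/720 = 1 − 1.2500 ≈ -0.250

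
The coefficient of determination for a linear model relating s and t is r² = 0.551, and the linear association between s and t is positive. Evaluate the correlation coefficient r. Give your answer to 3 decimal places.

0.742

|r| = √0.551 = 0.742
The association is positive, so r = 0.742.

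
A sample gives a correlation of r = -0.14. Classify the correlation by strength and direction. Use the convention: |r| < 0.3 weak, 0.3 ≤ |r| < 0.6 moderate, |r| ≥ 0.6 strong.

weak negative

r = -0.14 < 0 so the relationship is negative.
|r| = 0.14, which falls in the weak range.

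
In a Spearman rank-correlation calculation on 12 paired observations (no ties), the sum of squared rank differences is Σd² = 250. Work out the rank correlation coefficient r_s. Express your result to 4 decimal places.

ρ = 1 − 6Σd² / [n(n²−1)] = 1 − 6×250 / (12×143)
  = 1 − 1500/1716 = 1 − 0.87413 ≈ 0.1259

0.1259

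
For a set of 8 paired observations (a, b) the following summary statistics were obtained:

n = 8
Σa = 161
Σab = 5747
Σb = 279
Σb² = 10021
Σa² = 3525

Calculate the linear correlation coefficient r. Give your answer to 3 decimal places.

r = (nΣab − ΣaΣb) / √[(nΣa² − (Σa)²)(nΣb² − (Σb)²)]
Numerator: 8×5747 − 161×279 = 1057
Denominator: √[(28200 − 25921)(80168 − 77841)] = √[2279 × 2327] = 2302.8749
r = 1057 / 2302.8749 ≈ 0.459

0.459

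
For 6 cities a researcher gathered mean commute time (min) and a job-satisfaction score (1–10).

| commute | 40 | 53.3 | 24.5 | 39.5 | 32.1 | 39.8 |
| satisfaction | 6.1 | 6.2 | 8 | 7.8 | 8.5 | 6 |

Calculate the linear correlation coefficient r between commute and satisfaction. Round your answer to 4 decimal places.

-0.6901

n = 6, Σx = 229.2, Σy = 42.6, Σx² = 9215.84, Σy² = 308.74, Σxy = 1590.21
nΣxy − ΣxΣy = 9541.26 − 9763.92 = -222.66
nΣx² − (Σx)² = 55295.04 − 52532.64 = 2762.4; nΣy² − (Σy)² = 1852.44 − 1814.76 = 37.68
r = -222.66 / √(2762.4 × 37.68) = -222.66 / 322.6255 ≈ -0.6901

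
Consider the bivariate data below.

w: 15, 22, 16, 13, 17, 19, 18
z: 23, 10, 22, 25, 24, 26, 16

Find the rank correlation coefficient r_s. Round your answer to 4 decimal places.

Rank w: 2, 7, 3, 1, 4, 6, 5
Rank z: 4, 1, 3, 6, 5, 7, 2
d = rank(w) − rank(z): -2, 6, 0, -5, -1, -1, 3; Σd² = 76
ρ = 1 − 6Σd² / [n(n²−1)] = 1 − 6×76 / (7×48) = 1 − 456/336 ≈ -0.3571

-0.3571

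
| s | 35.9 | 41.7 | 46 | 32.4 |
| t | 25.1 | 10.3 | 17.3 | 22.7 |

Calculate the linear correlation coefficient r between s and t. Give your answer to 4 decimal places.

-0.6615

n = 4, Σs = 156, Σt = 75.4, Σs² = 6193.46, Σt² = 1550.68, Σst = 2861.88
nΣst − ΣsΣt = 11447.52 − 11762.4 = -314.88
nΣs² − (Σs)² = 24773.84 − 24336 = 437.84; nΣt² − (Σt)² = 6202.72 − 5685.16 = 517.56
r = -314.88 / √(437.84 × 517.56) = -314.88 / 476.0341 ≈ -0.6615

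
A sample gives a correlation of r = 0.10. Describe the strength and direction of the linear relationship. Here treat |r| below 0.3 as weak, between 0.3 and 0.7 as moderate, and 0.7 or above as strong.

r = 0.10 > 0 so the relationship is positive.
|r| = 0.10, which falls in the weak range.

weak positive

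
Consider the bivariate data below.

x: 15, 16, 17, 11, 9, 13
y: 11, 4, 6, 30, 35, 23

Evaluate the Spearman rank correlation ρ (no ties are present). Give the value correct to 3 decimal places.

-0.943

Rank x: 4, 5, 6, 2, 1, 3
Rank y: 3, 1, 2, 5, 6, 4
d = rank(x) − rank(y): 1, 4, 4, -3, -5, -1; Σd² = 68
ρ = 1 − 6Σd² / [n(n²−1)] = 1 − 6×68 / (6×35) = 1 − 408/210 ≈ -0.943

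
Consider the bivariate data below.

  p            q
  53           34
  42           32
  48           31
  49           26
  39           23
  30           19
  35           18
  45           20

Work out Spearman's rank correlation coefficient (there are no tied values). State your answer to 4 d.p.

Rank p: 8, 4, 6, 7, 3, 1, 2, 5
Rank q: 8, 7, 6, 5, 4, 2, 1, 3
d = rank(p) − rank(q): 0, -3, 0, 2, -1, -1, 1, 2; Σd² = 20
ρ = 1 − 6Σd² / [n(n²−1)] = 1 − 6×20 / (8×63) = 1 − 120/504 ≈ 0.7619

0.7619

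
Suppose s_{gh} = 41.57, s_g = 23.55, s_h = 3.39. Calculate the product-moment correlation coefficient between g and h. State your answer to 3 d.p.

r = Cov(g,h) / (s_g · s_h) = 41.57 / (23.55 × 3.39)
  = 41.57 / 79.8345 ≈ 0.521

0.521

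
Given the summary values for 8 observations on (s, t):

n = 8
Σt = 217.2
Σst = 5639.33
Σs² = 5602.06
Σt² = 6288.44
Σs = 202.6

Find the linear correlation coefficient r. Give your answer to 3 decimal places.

0.323

r = (nΣst − ΣsΣt) / √[(nΣs² − (Σs)²)(nΣt² − (Σt)²)]
Numerator: 8×5639.33 − 202.6×217.2 = 1109.92
Denominator: √[(44816.48 − 41046.76)(50307.52 − 47175.84)] = √[3769.72 × 3131.68] = 3435.9215
r = 1109.92 / 3435.9215 ≈ 0.323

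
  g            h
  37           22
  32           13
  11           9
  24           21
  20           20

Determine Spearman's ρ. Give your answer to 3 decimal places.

Rank g: 5, 4, 1, 3, 2
Rank h: 5, 2, 1, 4, 3
d = rank(g) − rank(h): 0, 2, 0, -1, -1; Σd² = 6
ρ = 1 − 6Σd² / [n(n²−1)] = 1 − 6×6 / (5×24) = 1 − 36/120 ≈ 0.700

0.700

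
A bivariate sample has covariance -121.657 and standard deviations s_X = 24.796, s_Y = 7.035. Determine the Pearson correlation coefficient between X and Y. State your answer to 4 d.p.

r = Cov(X,Y) / (s_X · s_Y) = -121.657 / (24.796 × 7.035)
  = -121.657 / 174.4399 ≈ -0.6974

-0.6974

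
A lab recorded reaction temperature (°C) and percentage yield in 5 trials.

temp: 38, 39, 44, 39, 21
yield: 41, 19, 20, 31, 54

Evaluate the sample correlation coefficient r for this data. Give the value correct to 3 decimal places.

-0.865

n = 5, Σx = 181, Σy = 165, Σx² = 6863, Σy² = 6319, Σxy = 5522
nΣxy − ΣxΣy = 27610 − 29865 = -2255
nΣx² − (Σx)² = 34315 − 32761 = 1554; nΣy² − (Σy)² = 31595 − 27225 = 4370
r = -2255 / √(1554 × 4370) = -2255 / 2605.9509 ≈ -0.865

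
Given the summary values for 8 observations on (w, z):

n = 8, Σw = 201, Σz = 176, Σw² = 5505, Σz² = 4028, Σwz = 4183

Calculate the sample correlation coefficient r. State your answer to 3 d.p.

-0.897

r = (nΣwz − ΣwΣz) / √[(nΣw² − (Σw)²)(nΣz² − (Σz)²)]
Numerator: 8×4183 − 201×176 = -1912
Denominator: √[(44040 − 40401)(32224 − 30976)] = √[3639 × 1248] = 2131.0730
r = -1912 / 2131.0730 ≈ -0.897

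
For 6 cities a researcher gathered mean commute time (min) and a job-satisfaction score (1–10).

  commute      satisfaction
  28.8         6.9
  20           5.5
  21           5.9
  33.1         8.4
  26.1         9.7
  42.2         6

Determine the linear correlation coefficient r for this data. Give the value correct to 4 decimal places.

0.1053

n = 6, Σx = 171.2, Σy = 42.4, Σx² = 5228.1, Σy² = 313.32, Σxy = 1217.03
nΣxy − ΣxΣy = 7302.18 − 7258.88 = 43.3
nΣx² − (Σx)² = 31368.6 − 29309.44 = 2059.16; nΣy² − (Σy)² = 1879.92 − 1797.76 = 82.16
r = 43.3 / √(2059.16 × 82.16) = 43.3 / 411.3157 ≈ 0.1053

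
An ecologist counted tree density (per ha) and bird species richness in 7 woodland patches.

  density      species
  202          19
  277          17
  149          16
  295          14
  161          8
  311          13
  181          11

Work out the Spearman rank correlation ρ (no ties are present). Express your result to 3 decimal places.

Rank density: 4, 5, 1, 6, 2, 7, 3
Rank species: 7, 6, 5, 4, 1, 3, 2
d = rank(density) − rank(species): -3, -1, -4, 2, 1, 4, 1; Σd² = 48
ρ = 1 − 6Σd² / [n(n²−1)] = 1 − 6×48 / (7×48) = 1 − 288/336 ≈ 0.143

0.143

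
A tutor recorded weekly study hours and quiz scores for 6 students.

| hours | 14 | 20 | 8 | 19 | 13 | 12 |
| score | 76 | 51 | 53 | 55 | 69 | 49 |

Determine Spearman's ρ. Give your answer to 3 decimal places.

0.143

Rank hours: 4, 6, 1, 5, 3, 2
Rank score: 6, 2, 3, 4, 5, 1
d = rank(hours) − rank(score): -2, 4, -2, 1, -2, 1; Σd² = 30
ρ = 1 − 6Σd² / [n(n²−1)] = 1 − 6×30 / (6×35) = 1 − 180/210 ≈ 0.143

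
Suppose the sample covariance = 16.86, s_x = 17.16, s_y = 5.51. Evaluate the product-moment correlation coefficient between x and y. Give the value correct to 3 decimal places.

r = Cov(x,y) / (s_x · s_y) = 16.86 / (17.16 × 5.51)
  = 16.86 / 94.5516 ≈ 0.178

0.178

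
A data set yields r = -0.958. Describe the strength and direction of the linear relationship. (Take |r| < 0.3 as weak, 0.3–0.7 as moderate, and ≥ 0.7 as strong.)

r = -0.958 < 0 so the relationship is negative.
|r| = 0.958, which falls in the strong range.

strong negative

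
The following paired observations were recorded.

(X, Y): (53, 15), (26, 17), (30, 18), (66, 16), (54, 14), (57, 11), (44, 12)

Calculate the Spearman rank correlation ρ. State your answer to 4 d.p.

Rank X: 4, 1, 2, 7, 5, 6, 3
Rank Y: 4, 6, 7, 5, 3, 1, 2
d = rank(X) − rank(Y): 0, -5, -5, 2, 2, 5, 1; Σd² = 84
ρ = 1 − 6Σd² / [n(n²−1)] = 1 − 6×84 / (7×48) = 1 − 504/336 ≈ -0.5000

-0.5000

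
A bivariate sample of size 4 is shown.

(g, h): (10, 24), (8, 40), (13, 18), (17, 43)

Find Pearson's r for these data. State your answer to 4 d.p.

n = 4, Σg = 48, Σh = 125, Σg² = 622, Σh² = 4349, Σgh = 1525
nΣgh − ΣgΣh = 6100 − 6000 = 100
nΣg² − (Σg)² = 2488 − 2304 = 184; nΣh² − (Σh)² = 17396 − 15625 = 1771
r = 100 / √(184 × 1771) = 100 / 570.8450 ≈ 0.1752

0.1752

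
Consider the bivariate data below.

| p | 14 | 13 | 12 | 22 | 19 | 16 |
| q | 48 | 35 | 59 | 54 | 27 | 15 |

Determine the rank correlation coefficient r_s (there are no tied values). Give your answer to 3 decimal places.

Rank p: 3, 2, 1, 6, 5, 4
Rank q: 4, 3, 6, 5, 2, 1
d = rank(p) − rank(q): -1, -1, -5, 1, 3, 3; Σd² = 46
ρ = 1 − 6Σd² / [n(n²−1)] = 1 − 6×46 / (6×35) = 1 − 276/210 ≈ -0.314

-0.314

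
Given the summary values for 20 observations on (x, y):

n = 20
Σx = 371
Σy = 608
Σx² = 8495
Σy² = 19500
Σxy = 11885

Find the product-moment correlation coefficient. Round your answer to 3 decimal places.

0.474

r = (nΣxy − ΣxΣy) / √[(nΣx² − (Σx)²)(nΣy² − (Σy)²)]
Numerator: 20×11885 − 371×608 = 12132
Denominator: √[(169900 − 137641)(390000 − 369664)] = √[32259 × 20336] = 25612.8683
r = 12132 / 25612.8683 ≈ 0.474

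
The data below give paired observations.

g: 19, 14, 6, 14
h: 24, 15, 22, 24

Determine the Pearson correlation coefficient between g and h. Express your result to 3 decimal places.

n = 4, Σg = 53, Σh = 85, Σg² = 789, Σh² = 1861, Σgh = 1134
nΣgh − ΣgΣh = 4536 − 4505 = 31
nΣg² − (Σg)² = 3156 − 2809 = 347; nΣh² − (Σh)² = 7444 − 7225 = 219
r = 31 / √(347 × 219) = 31 / 275.6683 ≈ 0.112

0.112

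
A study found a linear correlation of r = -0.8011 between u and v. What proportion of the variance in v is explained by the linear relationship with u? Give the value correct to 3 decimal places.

r² = (-0.8011)² = 0.642

0.642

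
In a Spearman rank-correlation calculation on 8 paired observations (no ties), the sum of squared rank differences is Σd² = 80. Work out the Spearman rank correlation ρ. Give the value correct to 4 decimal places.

0.0476

ρ = 1 − 6Σd² / [n(n²−1)] = 1 − 6×80 / (8×63)
  = 1 − 480/504 = 1 − 0.95238 ≈ 0.0476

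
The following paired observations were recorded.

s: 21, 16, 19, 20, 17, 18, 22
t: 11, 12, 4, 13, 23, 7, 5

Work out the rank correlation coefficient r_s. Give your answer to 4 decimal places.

-0.4286

Rank s: 6, 1, 4, 5, 2, 3, 7
Rank t: 4, 5, 1, 6, 7, 3, 2
d = rank(s) − rank(t): 2, -4, 3, -1, -5, 0, 5; Σd² = 80
ρ = 1 − 6Σd² / [n(n²−1)] = 1 − 6×80 / (7×48) = 1 − 480/336 ≈ -0.4286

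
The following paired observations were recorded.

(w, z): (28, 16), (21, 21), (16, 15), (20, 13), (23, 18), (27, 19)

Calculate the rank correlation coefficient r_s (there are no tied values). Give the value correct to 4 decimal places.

0.4286

Rank w: 6, 3, 1, 2, 4, 5
Rank z: 3, 6, 2, 1, 4, 5
d = rank(w) − rank(z): 3, -3, -1, 1, 0, 0; Σd² = 20
ρ = 1 − 6Σd² / [n(n²−1)] = 1 − 6×20 / (6×35) = 1 − 120/210 ≈ 0.4286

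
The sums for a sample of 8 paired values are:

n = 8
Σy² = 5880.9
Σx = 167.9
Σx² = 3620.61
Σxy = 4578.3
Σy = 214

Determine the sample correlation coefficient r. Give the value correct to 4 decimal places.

0.7068

r = (nΣxy − ΣxΣy) / √[(nΣx² − (Σx)²)(nΣy² − (Σy)²)]
Numerator: 8×4578.3 − 167.9×214 = 695.8
Denominator: √[(28964.88 − 28190.41)(47047.2 − 45796)] = √[774.47 × 1251.2] = 984.3865
r = 695.8 / 984.3865 ≈ 0.7068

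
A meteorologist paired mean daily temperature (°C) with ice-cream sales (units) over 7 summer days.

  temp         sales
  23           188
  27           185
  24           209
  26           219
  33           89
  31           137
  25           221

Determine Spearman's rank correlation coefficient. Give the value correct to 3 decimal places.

Rank temp: 1, 5, 2, 4, 7, 6, 3
Rank sales: 4, 3, 5, 6, 1, 2, 7
d = rank(temp) − rank(sales): -3, 2, -3, -2, 6, 4, -4; Σd² = 94
ρ = 1 − 6Σd² / [n(n²−1)] = 1 − 6×94 / (7×48) = 1 − 564/336 ≈ -0.679

-0.679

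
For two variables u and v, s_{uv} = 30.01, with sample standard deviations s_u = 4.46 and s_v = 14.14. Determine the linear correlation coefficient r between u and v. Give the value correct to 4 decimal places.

0.4759

r = Cov(u,v) / (s_u · s_v) = 30.01 / (4.46 × 14.14)
  = 30.01 / 63.0644 ≈ 0.4759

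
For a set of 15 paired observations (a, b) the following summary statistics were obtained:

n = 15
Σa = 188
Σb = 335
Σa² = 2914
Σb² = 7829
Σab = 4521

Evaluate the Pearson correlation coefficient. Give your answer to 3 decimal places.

r = (nΣab − ΣaΣb) / √[(nΣa² − (Σa)²)(nΣb² − (Σb)²)]
Numerator: 15×4521 − 188×335 = 4835
Denominator: √[(43710 − 35344)(117435 − 112225)] = √[8366 × 5210] = 6602.0345
r = 4835 / 6602.0345 ≈ 0.732

0.732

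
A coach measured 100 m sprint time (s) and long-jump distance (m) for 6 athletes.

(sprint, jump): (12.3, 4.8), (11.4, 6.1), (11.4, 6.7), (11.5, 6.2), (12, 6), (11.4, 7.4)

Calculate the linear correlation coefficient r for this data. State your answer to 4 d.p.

n = 6, Σx = 70, Σy = 37.2, Σx² = 817.42, Σy² = 234.34, Σxy = 432.62
nΣxy − ΣxΣy = 2595.72 − 2604 = -8.28
nΣx² − (Σx)² = 4904.52 − 4900 = 4.52; nΣy² − (Σy)² = 1406.04 − 1383.84 = 22.2
r = -8.28 / √(4.52 × 22.2) = -8.28 / 10.0172 ≈ -0.8266

-0.8266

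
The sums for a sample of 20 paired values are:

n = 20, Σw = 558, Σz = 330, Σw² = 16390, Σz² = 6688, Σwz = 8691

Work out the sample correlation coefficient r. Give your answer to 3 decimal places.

r = (nΣwz − ΣwΣz) / √[(nΣw² − (Σw)²)(nΣz² − (Σz)²)]
Numerator: 20×8691 − 558×330 = -10320
Denominator: √[(327800 − 311364)(133760 − 108900)] = √[16436 × 24860] = 20213.8309
r = -10320 / 20213.8309 ≈ -0.511

-0.511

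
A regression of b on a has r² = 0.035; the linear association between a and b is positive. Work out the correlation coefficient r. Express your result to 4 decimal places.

0.1871

|r| = √0.035 = 0.1871
The association is positive, so r = 0.1871.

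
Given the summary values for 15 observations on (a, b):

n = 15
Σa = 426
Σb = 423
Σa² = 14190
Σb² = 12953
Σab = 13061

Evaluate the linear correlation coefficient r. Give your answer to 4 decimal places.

0.7158

r = (nΣab − ΣaΣb) / √[(nΣa² − (Σa)²)(nΣb² − (Σb)²)]
Numerator: 15×13061 − 426×423 = 15717
Denominator: √[(212850 − 181476)(194295 − 178929)] = √[31374 × 15366] = 21956.6137
r = 15717 / 21956.6137 ≈ 0.7158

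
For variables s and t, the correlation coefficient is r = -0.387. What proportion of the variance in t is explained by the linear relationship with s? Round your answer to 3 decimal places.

0.150

r² = (-0.387)² = 0.150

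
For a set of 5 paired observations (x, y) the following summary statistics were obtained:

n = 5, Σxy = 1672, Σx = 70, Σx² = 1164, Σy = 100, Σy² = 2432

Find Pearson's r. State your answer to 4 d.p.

0.9648

r = (nΣxy − ΣxΣy) / √[(nΣx² − (Σx)²)(nΣy² − (Σy)²)]
Numerator: 5×1672 − 70×100 = 1360
Denominator: √[(5820 − 4900)(12160 − 10000)] = √[920 × 2160] = 1409.6808
r = 1360 / 1409.6808 ≈ 0.9648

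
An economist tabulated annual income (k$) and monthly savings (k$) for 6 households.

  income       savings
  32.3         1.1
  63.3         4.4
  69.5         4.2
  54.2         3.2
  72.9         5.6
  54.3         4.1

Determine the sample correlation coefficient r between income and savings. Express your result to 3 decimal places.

n = 6, Σx = 346.5, Σy = 22.6, Σx² = 21080.97, Σy² = 96.62, Σxy = 1410.26
nΣxy − ΣxΣy = 8461.56 − 7830.9 = 630.66
nΣx² − (Σx)² = 126485.82 − 120062.25 = 6423.57; nΣy² − (Σy)² = 579.72 − 510.76 = 68.96
r = 630.66 / √(6423.57 × 68.96) = 630.66 / 665.5595 ≈ 0.948

0.948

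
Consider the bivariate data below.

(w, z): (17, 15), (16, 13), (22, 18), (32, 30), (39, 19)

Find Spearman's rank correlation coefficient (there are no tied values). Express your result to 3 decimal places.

0.900

Rank w: 2, 1, 3, 4, 5
Rank z: 2, 1, 3, 5, 4
d = rank(w) − rank(z): 0, 0, 0, -1, 1; Σd² = 2
ρ = 1 − 6Σd² / [n(n²−1)] = 1 − 6×2 / (5×24) = 1 − 12/120 ≈ 0.900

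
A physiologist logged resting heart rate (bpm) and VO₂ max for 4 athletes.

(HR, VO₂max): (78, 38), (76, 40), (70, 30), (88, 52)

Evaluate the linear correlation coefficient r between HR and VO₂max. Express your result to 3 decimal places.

n = 4, Σx = 312, Σy = 160, Σx² = 24504, Σy² = 6648, Σxy = 12680
nΣxy − ΣxΣy = 50720 − 49920 = 800
nΣx² − (Σx)² = 98016 − 97344 = 672; nΣy² − (Σy)² = 26592 − 25600 = 992
r = 800 / √(672 × 992) = 800 / 816.4705 ≈ 0.980

0.980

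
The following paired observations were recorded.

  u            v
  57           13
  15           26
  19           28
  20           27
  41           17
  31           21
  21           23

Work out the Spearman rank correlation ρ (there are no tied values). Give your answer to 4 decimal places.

-0.8929

Rank u: 7, 1, 2, 3, 6, 5, 4
Rank v: 1, 5, 7, 6, 2, 3, 4
d = rank(u) − rank(v): 6, -4, -5, -3, 4, 2, 0; Σd² = 106
ρ = 1 − 6Σd² / [n(n²−1)] = 1 − 6×106 / (7×48) = 1 − 636/336 ≈ -0.8929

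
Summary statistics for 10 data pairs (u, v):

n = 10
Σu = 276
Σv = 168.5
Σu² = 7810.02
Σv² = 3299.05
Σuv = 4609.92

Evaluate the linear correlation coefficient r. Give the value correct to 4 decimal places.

r = (nΣuv − ΣuΣv) / √[(nΣu² − (Σu)²)(nΣv² − (Σv)²)]
Numerator: 10×4609.92 − 276×168.5 = -406.8
Denominator: √[(78100.2 − 76176)(32990.5 − 28392.25)] = √[1924.2 × 4598.25] = 2974.5508
r = -406.8 / 2974.5508 ≈ -0.1368

-0.1368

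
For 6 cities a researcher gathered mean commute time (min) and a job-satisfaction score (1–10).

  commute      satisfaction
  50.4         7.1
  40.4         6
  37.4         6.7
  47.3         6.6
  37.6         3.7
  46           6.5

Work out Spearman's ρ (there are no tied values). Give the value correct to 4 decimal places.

Rank commute: 6, 3, 1, 5, 2, 4
Rank satisfaction: 6, 2, 5, 4, 1, 3
d = rank(commute) − rank(satisfaction): 0, 1, -4, 1, 1, 1; Σd² = 20
ρ = 1 − 6Σd² / [n(n²−1)] = 1 − 6×20 / (6×35) = 1 − 120/210 ≈ 0.4286

0.4286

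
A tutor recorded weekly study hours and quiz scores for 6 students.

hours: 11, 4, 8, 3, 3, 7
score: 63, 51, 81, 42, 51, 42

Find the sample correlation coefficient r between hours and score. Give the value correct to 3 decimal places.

n = 6, Σx = 36, Σy = 330, Σx² = 268, Σy² = 19260, Σxy = 2118
nΣxy − ΣxΣy = 12708 − 11880 = 828
nΣx² − (Σx)² = 1608 − 1296 = 312; nΣy² − (Σy)² = 115560 − 108900 = 6660
r = 828 / √(312 × 6660) = 828 / 1441.4992 ≈ 0.574

0.574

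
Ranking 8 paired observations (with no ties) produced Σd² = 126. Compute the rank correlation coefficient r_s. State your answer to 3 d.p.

-0.500

ρ = 1 − 6Σd² / [n(n²−1)] = 1 − 6×126 / (8×63)
  = 1 − 756/504 = 1 − 1.5000 ≈ -0.500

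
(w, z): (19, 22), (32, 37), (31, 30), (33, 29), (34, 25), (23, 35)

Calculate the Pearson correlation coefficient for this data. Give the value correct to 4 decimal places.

0.2350

n = 6, Σw = 172, Σz = 178, Σw² = 5120, Σz² = 5444, Σwz = 5144
nΣwz − ΣwΣz = 30864 − 30616 = 248
nΣw² − (Σw)² = 30720 − 29584 = 1136; nΣz² − (Σz)² = 32664 − 31684 = 980
r = 248 / √(1136 × 980) = 248 / 1055.1208 ≈ 0.2350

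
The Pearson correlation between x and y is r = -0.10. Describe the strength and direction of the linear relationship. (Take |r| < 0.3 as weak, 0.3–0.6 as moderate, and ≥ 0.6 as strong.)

r = -0.10 < 0 so the relationship is negative.
|r| = 0.10, which falls in the weak range.

weak negative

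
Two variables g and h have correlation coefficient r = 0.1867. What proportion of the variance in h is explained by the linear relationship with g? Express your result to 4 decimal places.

r² = (0.1867)² = 0.0349

0.0349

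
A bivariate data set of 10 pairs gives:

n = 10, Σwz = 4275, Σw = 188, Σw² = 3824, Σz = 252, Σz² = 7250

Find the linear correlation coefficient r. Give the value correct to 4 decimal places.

r = (nΣwz − ΣwΣz) / √[(nΣw² − (Σw)²)(nΣz² − (Σz)²)]
Numerator: 10×4275 − 188×252 = -4626
Denominator: √[(38240 − 35344)(72500 − 63504)] = √[2896 × 8996] = 5104.1567
r = -4626 / 5104.1567 ≈ -0.9063

-0.9063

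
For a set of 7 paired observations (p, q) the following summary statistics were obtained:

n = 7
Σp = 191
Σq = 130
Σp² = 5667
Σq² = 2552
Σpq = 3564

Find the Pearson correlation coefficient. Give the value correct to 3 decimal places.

0.067

r = (nΣpq − ΣpΣq) / √[(nΣp² − (Σp)²)(nΣq² − (Σq)²)]
Numerator: 7×3564 − 191×130 = 118
Denominator: √[(39669 − 36481)(17864 − 16900)] = √[3188 × 964] = 1753.0636
r = 118 / 1753.0636 ≈ 0.067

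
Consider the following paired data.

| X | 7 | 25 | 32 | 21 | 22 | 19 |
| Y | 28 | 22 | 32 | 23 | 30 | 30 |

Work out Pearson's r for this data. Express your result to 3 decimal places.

0.107

n = 6, ΣX = 126, ΣY = 165, ΣX² = 2984, ΣY² = 4621, ΣXY = 3483
nΣXY − ΣXΣY = 20898 − 20790 = 108
nΣX² − (ΣX)² = 17904 − 15876 = 2028; nΣY² − (ΣY)² = 27726 − 27225 = 501
r = 108 / √(2028 × 501) = 108 / 1007.9821 ≈ 0.107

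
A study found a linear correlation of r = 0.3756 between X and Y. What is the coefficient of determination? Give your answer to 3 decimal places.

r² = (0.3756)² = 0.141

0.141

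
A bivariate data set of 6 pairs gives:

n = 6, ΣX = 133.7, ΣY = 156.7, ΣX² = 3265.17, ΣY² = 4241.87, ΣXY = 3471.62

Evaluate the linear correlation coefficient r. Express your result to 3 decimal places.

r = (nΣXY − ΣXΣY) / √[(nΣX² − (ΣX)²)(nΣY² − (ΣY)²)]
Numerator: 6×3471.62 − 133.7×156.7 = -121.07
Denominator: √[(19591.02 − 17875.69)(25451.22 − 24554.89)] = √[1715.33 × 896.33] = 1239.9604
r = -121.07 / 1239.9604 ≈ -0.098

-0.098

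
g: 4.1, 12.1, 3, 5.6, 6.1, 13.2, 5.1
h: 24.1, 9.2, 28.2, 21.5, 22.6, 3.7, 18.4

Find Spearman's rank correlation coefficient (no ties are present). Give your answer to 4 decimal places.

Rank g: 2, 6, 1, 4, 5, 7, 3
Rank h: 6, 2, 7, 4, 5, 1, 3
d = rank(g) − rank(h): -4, 4, -6, 0, 0, 6, 0; Σd² = 104
ρ = 1 − 6Σd² / [n(n²−1)] = 1 − 6×104 / (7×48) = 1 − 624/336 ≈ -0.8571

-0.8571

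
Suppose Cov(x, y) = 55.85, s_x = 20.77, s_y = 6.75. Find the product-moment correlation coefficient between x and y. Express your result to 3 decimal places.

0.398

r = Cov(x,y) / (s_x · s_y) = 55.85 / (20.77 × 6.75)
  = 55.85 / 140.1975 ≈ 0.398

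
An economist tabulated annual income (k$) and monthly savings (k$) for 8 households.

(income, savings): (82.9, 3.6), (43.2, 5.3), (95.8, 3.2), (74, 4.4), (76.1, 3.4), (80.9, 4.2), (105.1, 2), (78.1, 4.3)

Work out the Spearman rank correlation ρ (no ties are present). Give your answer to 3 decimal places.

-0.857

Rank income: 6, 1, 7, 2, 3, 5, 8, 4
Rank savings: 4, 8, 2, 7, 3, 5, 1, 6
d = rank(income) − rank(savings): 2, -7, 5, -5, 0, 0, 7, -2; Σd² = 156
ρ = 1 − 6Σd² / [n(n²−1)] = 1 − 6×156 / (8×63) = 1 − 936/504 ≈ -0.857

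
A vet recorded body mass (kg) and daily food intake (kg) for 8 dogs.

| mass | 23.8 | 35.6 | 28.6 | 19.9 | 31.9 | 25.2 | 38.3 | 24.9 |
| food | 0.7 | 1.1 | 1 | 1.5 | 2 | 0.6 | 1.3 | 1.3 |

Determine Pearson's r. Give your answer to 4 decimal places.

0.2205

n = 8, Σx = 228.2, Σy = 9.5, Σx² = 6787.32, Σy² = 12.69, Σxy = 275.35
nΣxy − ΣxΣy = 2202.8 − 2167.9 = 34.9
nΣx² − (Σx)² = 54298.56 − 52075.24 = 2223.32; nΣy² − (Σy)² = 101.52 − 90.25 = 11.27
r = 34.9 / √(2223.32 × 11.27) = 34.9 / 158.2935 ≈ 0.2205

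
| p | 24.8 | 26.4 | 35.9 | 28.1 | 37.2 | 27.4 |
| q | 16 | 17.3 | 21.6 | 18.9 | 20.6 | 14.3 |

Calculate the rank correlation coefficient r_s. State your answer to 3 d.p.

0.771

Rank p: 1, 2, 5, 4, 6, 3
Rank q: 2, 3, 6, 4, 5, 1
d = rank(p) − rank(q): -1, -1, -1, 0, 1, 2; Σd² = 8
ρ = 1 − 6Σd² / [n(n²−1)] = 1 − 6×8 / (6×35) = 1 − 48/210 ≈ 0.771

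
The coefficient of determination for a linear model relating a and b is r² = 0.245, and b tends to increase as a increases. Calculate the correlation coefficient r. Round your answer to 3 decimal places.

0.495

|r| = √0.245 = 0.495
The association is positive, so r = 0.495.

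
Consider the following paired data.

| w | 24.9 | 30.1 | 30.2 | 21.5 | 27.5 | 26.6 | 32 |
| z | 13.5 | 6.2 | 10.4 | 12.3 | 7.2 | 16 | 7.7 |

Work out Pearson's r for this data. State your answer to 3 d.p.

n = 7, Σw = 192.8, Σz = 73.3, Σw² = 5388.12, Σz² = 847.27, Σwz = 1971.3
nΣwz − ΣwΣz = 13799.1 − 14132.24 = -333.14
nΣw² − (Σw)² = 37716.84 − 37171.84 = 545; nΣz² − (Σz)² = 5930.89 − 5372.89 = 558
r = -333.14 / √(545 × 558) = -333.14 / 551.4617 ≈ -0.604

-0.604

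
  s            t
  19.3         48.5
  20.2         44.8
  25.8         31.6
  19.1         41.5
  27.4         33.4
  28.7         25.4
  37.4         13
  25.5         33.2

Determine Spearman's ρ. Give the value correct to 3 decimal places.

Rank s: 2, 3, 5, 1, 6, 7, 8, 4
Rank t: 8, 7, 3, 6, 5, 2, 1, 4
d = rank(s) − rank(t): -6, -4, 2, -5, 1, 5, 7, 0; Σd² = 156
ρ = 1 − 6Σd² / [n(n²−1)] = 1 − 6×156 / (8×63) = 1 − 936/504 ≈ -0.857

-0.857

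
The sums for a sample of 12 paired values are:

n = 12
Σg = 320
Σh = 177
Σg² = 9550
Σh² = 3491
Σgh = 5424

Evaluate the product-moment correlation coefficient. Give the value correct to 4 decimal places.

0.7442

r = (nΣgh − ΣgΣh) / √[(nΣg² − (Σg)²)(nΣh² − (Σh)²)]
Numerator: 12×5424 − 320×177 = 8448
Denominator: √[(114600 − 102400)(41892 − 31329)] = √[12200 × 10563] = 11352.0307
r = 8448 / 11352.0307 ≈ 0.7442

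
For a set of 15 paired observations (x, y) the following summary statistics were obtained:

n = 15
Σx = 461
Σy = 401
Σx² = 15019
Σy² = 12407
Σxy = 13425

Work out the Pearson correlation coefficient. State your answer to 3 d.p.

0.919

r = (nΣxy − ΣxΣy) / √[(nΣx² − (Σx)²)(nΣy² − (Σy)²)]
Numerator: 15×13425 − 461×401 = 16514
Denominator: √[(225285 − 212521)(186105 − 160801)] = √[12764 × 25304] = 17971.6515
r = 16514 / 17971.6515 ≈ 0.919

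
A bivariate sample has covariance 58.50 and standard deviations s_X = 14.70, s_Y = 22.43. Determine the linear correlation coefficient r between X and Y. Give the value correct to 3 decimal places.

0.177

r = Cov(X,Y) / (s_X · s_Y) = 58.50 / (14.70 × 22.43)
  = 58.50 / 329.7210 ≈ 0.177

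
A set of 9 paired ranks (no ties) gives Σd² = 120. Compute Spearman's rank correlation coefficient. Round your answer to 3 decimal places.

0.000

ρ = 1 − 6Σd² / [n(n²−1)] = 1 − 6×120 / (9×80)
  = 1 − 720/720 = 1 − 1.0000 ≈ 0.000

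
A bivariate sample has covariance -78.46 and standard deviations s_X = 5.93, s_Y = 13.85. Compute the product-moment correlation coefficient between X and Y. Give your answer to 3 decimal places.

r = Cov(X,Y) / (s_X · s_Y) = -78.46 / (5.93 × 13.85)
  = -78.46 / 82.1305 ≈ -0.955

-0.955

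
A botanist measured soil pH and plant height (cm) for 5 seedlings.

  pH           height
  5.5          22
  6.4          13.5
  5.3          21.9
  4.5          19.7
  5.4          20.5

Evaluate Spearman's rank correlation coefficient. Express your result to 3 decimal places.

-0.100

Rank pH: 4, 5, 2, 1, 3
Rank height: 5, 1, 4, 2, 3
d = rank(pH) − rank(height): -1, 4, -2, -1, 0; Σd² = 22
ρ = 1 − 6Σd² / [n(n²−1)] = 1 − 6×22 / (5×24) = 1 − 132/120 ≈ -0.100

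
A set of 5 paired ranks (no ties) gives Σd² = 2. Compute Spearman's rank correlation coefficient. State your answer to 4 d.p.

0.9000

ρ = 1 − 6Σd² / [n(n²−1)] = 1 − 6×2 / (5×24)
  = 1 − 12/120 = 1 − 0.10000 ≈ 0.9000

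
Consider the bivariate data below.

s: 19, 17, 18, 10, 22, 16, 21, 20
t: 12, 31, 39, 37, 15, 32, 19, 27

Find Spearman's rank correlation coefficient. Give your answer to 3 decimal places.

-0.714

Rank s: 5, 3, 4, 1, 8, 2, 7, 6
Rank t: 1, 5, 8, 7, 2, 6, 3, 4
d = rank(s) − rank(t): 4, -2, -4, -6, 6, -4, 4, 2; Σd² = 144
ρ = 1 − 6Σd² / [n(n²−1)] = 1 − 6×144 / (8×63) = 1 − 864/504 ≈ -0.714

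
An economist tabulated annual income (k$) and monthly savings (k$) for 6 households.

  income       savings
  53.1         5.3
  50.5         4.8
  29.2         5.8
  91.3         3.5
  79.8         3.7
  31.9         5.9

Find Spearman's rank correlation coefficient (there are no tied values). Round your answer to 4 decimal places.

Rank income: 4, 3, 1, 6, 5, 2
Rank savings: 4, 3, 5, 1, 2, 6
d = rank(income) − rank(savings): 0, 0, -4, 5, 3, -4; Σd² = 66
ρ = 1 − 6Σd² / [n(n²−1)] = 1 − 6×66 / (6×35) = 1 − 396/210 ≈ -0.8857

-0.8857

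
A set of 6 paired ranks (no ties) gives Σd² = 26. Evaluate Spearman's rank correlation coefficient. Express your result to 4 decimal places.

ρ = 1 − 6Σd² / [n(n²−1)] = 1 − 6×26 / (6×35)
  = 1 − 156/210 = 1 − 0.74286 ≈ 0.2571

0.2571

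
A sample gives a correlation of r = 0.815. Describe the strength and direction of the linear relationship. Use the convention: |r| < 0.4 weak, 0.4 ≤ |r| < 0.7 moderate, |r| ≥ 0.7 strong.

r = 0.815 > 0 so the relationship is positive.
|r| = 0.815, which falls in the strong range.

strong positive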